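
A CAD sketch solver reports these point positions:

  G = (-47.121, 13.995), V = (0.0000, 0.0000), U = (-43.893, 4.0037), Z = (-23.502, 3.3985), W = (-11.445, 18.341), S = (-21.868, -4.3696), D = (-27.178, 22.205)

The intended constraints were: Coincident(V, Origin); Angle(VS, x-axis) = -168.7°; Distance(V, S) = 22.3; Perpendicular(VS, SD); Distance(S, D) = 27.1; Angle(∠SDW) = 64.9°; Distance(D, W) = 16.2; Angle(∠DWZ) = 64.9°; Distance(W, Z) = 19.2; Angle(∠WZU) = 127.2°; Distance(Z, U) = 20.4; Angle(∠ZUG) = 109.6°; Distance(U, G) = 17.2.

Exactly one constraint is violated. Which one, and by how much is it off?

Distance(U, G) = 17.2 — off by 6.70.

V = (0.00, 0.00) ✓; VS at -168.7° ✓; |VS| = 22.30 ✓; ∠(VS, SD) = 90.00° ✓; |SD| = 27.10 ✓; ∠SDW = 64.90° ✓; |DW| = 16.20 ✓; ∠DWZ = 64.90° ✓; |WZ| = 19.20 ✓; ∠WZU = 127.2° ✓; |ZU| = 20.40 ✓; ∠ZUG = 109.6° ✓; |UG| = 10.50 ✗.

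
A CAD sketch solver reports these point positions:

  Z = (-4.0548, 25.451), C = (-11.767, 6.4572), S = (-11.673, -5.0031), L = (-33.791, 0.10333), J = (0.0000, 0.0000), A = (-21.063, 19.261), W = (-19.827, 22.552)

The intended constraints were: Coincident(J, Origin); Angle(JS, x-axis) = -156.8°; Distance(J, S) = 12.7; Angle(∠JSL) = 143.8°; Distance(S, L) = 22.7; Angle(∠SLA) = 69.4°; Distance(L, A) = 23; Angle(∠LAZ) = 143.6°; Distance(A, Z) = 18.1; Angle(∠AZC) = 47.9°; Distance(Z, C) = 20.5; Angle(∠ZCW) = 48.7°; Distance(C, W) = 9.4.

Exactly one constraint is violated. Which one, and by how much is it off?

Distance(C, W) = 9.4 — off by 8.60.

J = (0.00, 0.00) ✓; JS at -156.8° ✓; |JS| = 12.70 ✓; ∠JSL = 143.8° ✓; |SL| = 22.70 ✓; ∠SLA = 69.40° ✓; |LA| = 23.00 ✓; ∠LAZ = 143.6° ✓; |AZ| = 18.10 ✓; ∠AZC = 47.90° ✓; |ZC| = 20.50 ✓; ∠ZCW = 48.70° ✓; |CW| = 18.00 ✗.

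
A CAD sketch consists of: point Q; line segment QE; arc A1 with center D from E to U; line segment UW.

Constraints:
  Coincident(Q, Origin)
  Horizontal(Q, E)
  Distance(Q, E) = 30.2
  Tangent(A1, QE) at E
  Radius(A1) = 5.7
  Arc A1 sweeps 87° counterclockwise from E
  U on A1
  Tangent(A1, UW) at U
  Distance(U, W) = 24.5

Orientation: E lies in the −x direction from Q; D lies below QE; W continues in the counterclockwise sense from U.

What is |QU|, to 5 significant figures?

36.296

Q is at the origin; QE is horizontal with |QE| = 30.2 and E on the −x side, so E = (-30.200, 0.0000). Since A1 is tangent to QE there, DE ⟂ QE, so D = E + (0, -5.7) = (-30.200, -5.7000). On A1, E sits at bearing 90° from D; an 87° counterclockwise sweep puts U at bearing 177°, so U = D + 5.7·(cos 177°, sin 177°) = (-35.892, -5.4017). Then |QU| = |U − Q| = 36.296.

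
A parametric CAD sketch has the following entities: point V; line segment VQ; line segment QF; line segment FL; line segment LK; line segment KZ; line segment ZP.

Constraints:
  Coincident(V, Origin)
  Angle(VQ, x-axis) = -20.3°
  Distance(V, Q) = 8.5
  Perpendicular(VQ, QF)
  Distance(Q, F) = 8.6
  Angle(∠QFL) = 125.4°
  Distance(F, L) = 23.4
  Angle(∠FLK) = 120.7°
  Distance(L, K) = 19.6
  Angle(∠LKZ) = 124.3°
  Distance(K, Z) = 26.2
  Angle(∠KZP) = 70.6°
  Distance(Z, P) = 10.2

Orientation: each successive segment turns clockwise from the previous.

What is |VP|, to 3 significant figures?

25.2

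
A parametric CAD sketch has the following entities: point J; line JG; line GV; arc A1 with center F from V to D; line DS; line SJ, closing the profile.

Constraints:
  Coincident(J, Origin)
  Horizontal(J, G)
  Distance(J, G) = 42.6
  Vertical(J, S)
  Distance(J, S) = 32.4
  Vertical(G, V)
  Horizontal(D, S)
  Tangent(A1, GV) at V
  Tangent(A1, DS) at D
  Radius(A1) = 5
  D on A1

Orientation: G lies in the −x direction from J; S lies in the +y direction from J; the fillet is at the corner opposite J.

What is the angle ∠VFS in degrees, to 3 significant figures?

172°

J is at the origin; J and G share the same y with |JG| = 42.6 and G on the −x side, so G = (-42.6, 0.00). J and S share the same x with |JS| = 32.4 and S on the +y side, so S = (0.00, 32.4). The virtual corner opposite J is at (-42.6, 32.4). The tangent condition forces FV to be normal to GV and since A1 is tangent to DS there, FD ⟂ DS, with radius 5.0, so the center F sits 5.0 in from both sides at F = (-37.6, 27.4). That places the tangent points at V = (-42.6, 27.4) on GV and D = (-37.6, 32.4) on DS. Then cos ∠VFS = FV·FS / (|FV||FS|), giving 172°.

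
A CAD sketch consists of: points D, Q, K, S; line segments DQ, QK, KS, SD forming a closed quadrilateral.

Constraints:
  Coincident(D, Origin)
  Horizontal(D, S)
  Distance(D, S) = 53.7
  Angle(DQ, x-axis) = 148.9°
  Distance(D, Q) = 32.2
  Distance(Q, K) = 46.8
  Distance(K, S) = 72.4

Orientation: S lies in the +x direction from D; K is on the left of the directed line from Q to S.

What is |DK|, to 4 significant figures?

51.99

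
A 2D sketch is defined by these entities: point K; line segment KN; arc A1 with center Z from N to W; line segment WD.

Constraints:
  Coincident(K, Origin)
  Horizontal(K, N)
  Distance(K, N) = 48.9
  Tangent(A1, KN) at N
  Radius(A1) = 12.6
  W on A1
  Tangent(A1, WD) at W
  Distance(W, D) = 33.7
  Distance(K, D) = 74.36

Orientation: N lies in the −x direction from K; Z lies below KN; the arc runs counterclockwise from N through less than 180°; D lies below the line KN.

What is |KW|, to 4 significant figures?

63.02

K is at the origin; KN is horizontal with |KN| = 48.9 and N on the −x side, so N = (-48.90, 0.000). The tangent condition forces ZN to be normal to KN, so Z = N + (0, -12.6) = (-48.90, -12.60). Since ZW ⟂ WD (tangency), |ZD| = √(12.6² + 33.7²) = 35.98 regardless of where W sits on A1. So D lies on both circle(K, 74.36) and circle(Z, 35.98); the below-KN intersection is D = (-57.10, -47.63). W is the foot of the tangent from D: W = (-61.40, -14.21).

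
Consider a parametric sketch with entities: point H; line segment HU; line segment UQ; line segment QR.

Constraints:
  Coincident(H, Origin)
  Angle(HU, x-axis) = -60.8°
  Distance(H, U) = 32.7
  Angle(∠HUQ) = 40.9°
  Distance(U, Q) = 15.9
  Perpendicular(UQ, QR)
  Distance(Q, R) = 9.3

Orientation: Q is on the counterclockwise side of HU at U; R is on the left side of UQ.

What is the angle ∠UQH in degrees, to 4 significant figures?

112.4°

H is at the origin; HU runs at -60.8° with length 32.7, so U = 32.7·(cos -60.8°, sin -60.8°) = (15.95, -28.54). ∠HUQ = 40.9°, so UQ runs at -60.8° + (180° − 40.9°) = 78.30° from the x-axis; with |UQ| = 15.9, Q = U + 15.9·(cos 78.30°, sin 78.30°) = (19.18, -12.97). Then cos ∠UQH = QU·QH / (|QU||QH|), giving 112.4°.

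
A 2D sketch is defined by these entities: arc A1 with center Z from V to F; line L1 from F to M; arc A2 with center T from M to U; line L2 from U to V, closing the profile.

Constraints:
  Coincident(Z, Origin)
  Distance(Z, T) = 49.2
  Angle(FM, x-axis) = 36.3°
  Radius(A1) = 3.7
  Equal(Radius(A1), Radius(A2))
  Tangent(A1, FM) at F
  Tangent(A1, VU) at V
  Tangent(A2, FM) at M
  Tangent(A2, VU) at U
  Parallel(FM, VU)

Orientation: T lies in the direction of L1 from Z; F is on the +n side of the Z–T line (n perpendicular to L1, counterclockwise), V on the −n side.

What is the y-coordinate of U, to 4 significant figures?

26.15

Tangency of A1 to both parallel lines with radius 3.7 puts F and V at Z ± 3.7·n: F = (-2.190, 2.982), V = (2.190, -2.982). Equal radii place M and U the same way about T: M = T + 3.7·n = (37.46, 32.11), U = T − 3.7·n = (41.84, 26.15). So U.y = 26.15.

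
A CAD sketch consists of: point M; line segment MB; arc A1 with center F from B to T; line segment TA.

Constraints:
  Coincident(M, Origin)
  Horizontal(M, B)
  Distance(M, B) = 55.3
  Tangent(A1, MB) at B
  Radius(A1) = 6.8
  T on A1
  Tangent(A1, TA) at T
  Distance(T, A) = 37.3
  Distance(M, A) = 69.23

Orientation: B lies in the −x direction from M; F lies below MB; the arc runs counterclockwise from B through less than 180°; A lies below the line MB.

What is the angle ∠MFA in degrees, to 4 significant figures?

93.40°

M is at the origin; MB is horizontal with |MB| = 55.3 and B on the −x side, so B = (-55.30, 0.000). Since A1 is tangent to MB there, FB ⟂ MB, so F = B + (0, -6.8) = (-55.30, -6.800). Since FT ⟂ TA (tangency), |FA| = √(6.8² + 37.3²) = 37.91 regardless of where T sits on A1. So A lies on both circle(M, 69.23) and circle(F, 37.91); the below-MB intersection is A = (-52.92, -44.64). T is the foot of the tangent from A: T = (-61.90, -8.438).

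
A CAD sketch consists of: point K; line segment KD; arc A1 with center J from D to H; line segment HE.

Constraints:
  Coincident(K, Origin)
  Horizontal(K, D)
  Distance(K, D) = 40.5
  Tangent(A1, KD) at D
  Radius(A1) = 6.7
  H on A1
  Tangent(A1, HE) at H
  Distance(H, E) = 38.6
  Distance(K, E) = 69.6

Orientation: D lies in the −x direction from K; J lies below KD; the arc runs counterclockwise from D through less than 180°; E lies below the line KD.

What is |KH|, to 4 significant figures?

47.38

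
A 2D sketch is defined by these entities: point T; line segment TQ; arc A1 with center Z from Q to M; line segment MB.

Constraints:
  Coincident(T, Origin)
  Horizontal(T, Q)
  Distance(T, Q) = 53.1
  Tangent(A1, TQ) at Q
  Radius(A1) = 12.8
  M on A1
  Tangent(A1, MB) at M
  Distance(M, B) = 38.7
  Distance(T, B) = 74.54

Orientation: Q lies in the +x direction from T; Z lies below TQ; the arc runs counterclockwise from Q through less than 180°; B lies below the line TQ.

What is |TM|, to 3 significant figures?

44.0

T is at the origin; TQ is horizontal with |TQ| = 53.1 and Q on the +x side, so Q = (53.1, 0.00). Tangency of A1 to TQ means the radius ZQ is perpendicular to TQ, so Z = Q + (0, -12.8) = (53.1, -12.8). Since ZM ⟂ MB (tangency), |ZB| = √(12.8² + 38.7²) = 40.8 regardless of where M sits on A1. So B lies on both circle(T, 74.54) and circle(Z, 40.8); the below-TQ intersection is B = (51.9, -53.5). M is the foot of the tangent from B: M = (40.8, -16.4).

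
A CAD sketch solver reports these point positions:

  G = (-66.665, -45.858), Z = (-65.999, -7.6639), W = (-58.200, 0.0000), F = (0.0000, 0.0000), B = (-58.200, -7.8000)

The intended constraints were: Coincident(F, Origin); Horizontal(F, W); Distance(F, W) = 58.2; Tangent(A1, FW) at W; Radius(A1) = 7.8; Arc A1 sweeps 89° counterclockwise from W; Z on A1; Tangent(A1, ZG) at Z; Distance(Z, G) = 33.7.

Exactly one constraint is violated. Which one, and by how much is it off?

Distance(Z, G) = 33.7 — off by 4.50.

F = (0.00, 0.00) ✓; F.y = 0.00, W.y = 0.00 ✓; |FW| = 58.20 ✓; ∠(BW, WF) = 90.00° ✓; |BW| = 7.800 ✓; bearing(B→Z) − bearing(B→W) = 89.00° ✓; |BZ| = 7.800 ✓; ∠(BZ, ZG) = 90.00° ✓; |ZG| = 38.20 ✗.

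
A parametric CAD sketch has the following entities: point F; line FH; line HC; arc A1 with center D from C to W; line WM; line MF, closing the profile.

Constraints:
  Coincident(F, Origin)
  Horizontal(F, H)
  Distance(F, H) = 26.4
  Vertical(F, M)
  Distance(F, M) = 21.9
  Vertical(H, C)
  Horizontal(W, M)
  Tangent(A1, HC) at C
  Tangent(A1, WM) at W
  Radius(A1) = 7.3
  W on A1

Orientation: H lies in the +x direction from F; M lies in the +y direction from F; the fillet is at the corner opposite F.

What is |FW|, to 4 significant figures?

29.06

F is at the origin; F and H share the same y with |FH| = 26.4 and H on the +x side, so H = (26.40, 0.000). F and M share the same x with |FM| = 21.9 and M on the +y side, so M = (0.000, 21.90). The virtual corner opposite F is at (26.40, 21.90). A1 meets HC tangentially, so DC is at right angles to HC and tangency of A1 to WM means the radius DW is perpendicular to WM, with radius 7.3, so the center D sits 7.3 in from both sides at D = (19.10, 14.60). That places the tangent points at C = (26.40, 14.60) on HC and W = (19.10, 21.90) on WM. Then |FW| = |W − F| = 29.06.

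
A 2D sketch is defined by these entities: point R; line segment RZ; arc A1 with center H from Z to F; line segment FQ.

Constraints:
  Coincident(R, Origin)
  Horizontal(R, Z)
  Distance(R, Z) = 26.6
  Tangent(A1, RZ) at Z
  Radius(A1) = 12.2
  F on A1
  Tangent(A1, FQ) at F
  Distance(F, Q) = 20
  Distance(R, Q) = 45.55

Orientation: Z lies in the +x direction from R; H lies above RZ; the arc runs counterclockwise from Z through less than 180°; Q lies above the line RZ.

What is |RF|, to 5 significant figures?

41.458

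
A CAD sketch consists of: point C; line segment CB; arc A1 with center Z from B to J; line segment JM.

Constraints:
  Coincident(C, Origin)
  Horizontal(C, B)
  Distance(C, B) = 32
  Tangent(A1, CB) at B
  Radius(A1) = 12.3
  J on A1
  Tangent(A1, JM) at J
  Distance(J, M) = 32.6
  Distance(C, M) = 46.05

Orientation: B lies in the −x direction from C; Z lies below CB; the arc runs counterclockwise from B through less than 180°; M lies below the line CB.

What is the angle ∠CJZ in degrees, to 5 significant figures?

20.061°

Checks: |ZJ| = 12.30 ✓; ∠(ZJ, JM) = 90.00° ✓; |JM| = 32.60 ✓; |CM| = 46.05 ✓.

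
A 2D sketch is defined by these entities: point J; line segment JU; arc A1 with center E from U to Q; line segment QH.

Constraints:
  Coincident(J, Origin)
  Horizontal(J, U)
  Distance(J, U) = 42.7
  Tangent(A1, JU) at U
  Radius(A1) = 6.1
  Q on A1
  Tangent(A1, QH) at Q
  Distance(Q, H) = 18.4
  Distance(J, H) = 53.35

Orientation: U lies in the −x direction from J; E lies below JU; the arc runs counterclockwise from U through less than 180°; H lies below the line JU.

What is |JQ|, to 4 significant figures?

49.23

Checks: J.y = 0.00, U.y = 0.00 ✓; |EQ| = 6.100 ✓; ∠(EQ, QH) = 90.00° ✓; |QH| = 18.40 ✓; |JH| = 53.35 ✓.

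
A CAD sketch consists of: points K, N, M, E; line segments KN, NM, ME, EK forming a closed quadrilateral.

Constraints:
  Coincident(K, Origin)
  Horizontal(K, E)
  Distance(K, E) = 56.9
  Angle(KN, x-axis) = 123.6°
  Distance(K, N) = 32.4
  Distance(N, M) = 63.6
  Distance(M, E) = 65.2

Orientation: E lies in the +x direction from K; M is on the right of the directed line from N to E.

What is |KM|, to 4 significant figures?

33.72

Checks: |NM| = 63.60 ✓; |ME| = 65.20 ✓.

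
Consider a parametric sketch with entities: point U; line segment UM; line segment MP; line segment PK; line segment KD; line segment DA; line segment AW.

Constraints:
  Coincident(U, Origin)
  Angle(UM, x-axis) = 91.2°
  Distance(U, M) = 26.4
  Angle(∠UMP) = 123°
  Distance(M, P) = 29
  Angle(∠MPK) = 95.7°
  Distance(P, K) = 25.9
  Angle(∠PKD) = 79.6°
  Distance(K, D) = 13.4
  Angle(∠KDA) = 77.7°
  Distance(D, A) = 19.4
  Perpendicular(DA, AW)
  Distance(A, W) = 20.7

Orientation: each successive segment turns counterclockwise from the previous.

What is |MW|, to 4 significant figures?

45.35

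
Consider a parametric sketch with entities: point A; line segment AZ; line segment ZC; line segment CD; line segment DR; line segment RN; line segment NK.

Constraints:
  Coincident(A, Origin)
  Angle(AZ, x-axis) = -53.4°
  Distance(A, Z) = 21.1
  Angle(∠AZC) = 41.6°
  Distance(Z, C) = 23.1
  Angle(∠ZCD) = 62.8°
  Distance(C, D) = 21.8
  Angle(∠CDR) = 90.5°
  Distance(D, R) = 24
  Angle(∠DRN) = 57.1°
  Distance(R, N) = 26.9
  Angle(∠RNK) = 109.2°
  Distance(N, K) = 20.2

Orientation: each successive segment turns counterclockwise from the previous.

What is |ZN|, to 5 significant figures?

15.715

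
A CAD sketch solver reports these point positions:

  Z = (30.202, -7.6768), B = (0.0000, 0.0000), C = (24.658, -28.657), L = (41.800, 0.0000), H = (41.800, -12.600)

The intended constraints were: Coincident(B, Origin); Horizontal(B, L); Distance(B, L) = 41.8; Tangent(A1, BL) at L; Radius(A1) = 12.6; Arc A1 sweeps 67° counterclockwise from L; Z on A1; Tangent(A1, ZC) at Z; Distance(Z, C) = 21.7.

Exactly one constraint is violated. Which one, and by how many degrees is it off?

Tangent(A1, ZC) at Z — off by 8.20°.

B = (0.00, 0.00) ✓; B.y = 0.00, L.y = 0.00 ✓; |BL| = 41.80 ✓; ∠(HL, LB) = 90.00° ✓; |HL| = 12.60 ✓; bearing(H→Z) − bearing(H→L) = 67.00° ✓; |HZ| = 12.60 ✓; ∠(HZ, ZC) = 81.80° ✗; |ZC| = 21.70 ✓.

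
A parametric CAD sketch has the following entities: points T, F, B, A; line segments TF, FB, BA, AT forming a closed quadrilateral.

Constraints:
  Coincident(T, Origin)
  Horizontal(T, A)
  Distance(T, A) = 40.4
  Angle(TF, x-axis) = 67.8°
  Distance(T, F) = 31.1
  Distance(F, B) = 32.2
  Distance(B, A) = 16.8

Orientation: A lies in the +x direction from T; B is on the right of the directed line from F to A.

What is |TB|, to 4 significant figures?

23.67

Checks: |FB| = 32.20 ✓; |BA| = 16.80 ✓.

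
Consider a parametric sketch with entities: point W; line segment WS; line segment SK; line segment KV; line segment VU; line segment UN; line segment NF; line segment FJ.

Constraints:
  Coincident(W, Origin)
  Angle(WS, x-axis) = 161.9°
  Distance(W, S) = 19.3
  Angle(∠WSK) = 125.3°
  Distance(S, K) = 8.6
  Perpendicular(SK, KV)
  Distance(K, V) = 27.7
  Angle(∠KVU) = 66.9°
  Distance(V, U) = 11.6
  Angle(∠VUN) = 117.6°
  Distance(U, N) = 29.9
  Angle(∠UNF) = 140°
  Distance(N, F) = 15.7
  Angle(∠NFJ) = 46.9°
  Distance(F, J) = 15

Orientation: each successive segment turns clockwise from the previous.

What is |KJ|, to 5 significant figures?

4.8277

∠UNF = 140.0° gives NF at 161.70° from the x-axis; with |NF| = 15.7, F = (-38.306, 4.7383). ∠NFJ = 46.9° gives FJ at 28.600° from the x-axis; with |FJ| = 15.0, J = (-25.137, 11.919). Then |KJ| = |J − K| = 4.8277.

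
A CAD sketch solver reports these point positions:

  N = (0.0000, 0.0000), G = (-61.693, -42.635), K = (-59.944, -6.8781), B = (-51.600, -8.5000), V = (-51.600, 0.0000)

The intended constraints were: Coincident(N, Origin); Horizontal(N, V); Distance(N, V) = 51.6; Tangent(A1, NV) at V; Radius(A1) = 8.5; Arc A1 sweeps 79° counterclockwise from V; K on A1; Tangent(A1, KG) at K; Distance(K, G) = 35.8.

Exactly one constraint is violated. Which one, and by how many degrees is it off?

Tangent(A1, KG) at K — off by 8.20°.

N = (0.00, 0.00) ✓; N.y = 0.00, V.y = 0.00 ✓; |NV| = 51.60 ✓; ∠(BV, VN) = 90.00° ✓; |BV| = 8.500 ✓; bearing(B→K) − bearing(B→V) = 79.00° ✓; |BK| = 8.500 ✓; ∠(BK, KG) = 81.80° ✗; |KG| = 35.80 ✓.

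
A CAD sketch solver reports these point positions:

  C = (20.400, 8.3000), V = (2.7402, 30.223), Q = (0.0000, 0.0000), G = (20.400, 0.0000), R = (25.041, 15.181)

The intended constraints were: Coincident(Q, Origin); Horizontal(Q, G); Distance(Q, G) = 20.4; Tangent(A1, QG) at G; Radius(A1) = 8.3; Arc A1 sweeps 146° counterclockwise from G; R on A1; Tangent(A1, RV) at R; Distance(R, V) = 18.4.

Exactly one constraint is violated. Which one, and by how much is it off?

Distance(R, V) = 18.4 — off by 8.50.

Q = (0.00, 0.00) ✓; Q.y = 0.00, G.y = 0.00 ✓; |QG| = 20.40 ✓; ∠(CG, GQ) = 90.00° ✓; |CG| = 8.300 ✓; bearing(C→R) − bearing(C→G) = 146.0° ✓; |CR| = 8.300 ✓; ∠(CR, RV) = 90.00° ✓; |RV| = 26.90 ✗.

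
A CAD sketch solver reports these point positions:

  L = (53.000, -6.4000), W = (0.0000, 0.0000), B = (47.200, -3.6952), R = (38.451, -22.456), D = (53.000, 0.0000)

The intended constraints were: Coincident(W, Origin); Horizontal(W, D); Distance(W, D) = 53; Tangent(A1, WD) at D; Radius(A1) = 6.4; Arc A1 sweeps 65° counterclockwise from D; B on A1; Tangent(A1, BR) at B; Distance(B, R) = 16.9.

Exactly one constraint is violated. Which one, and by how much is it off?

Distance(B, R) = 16.9 — off by 3.80.

W = (0.00, 0.00) ✓; W.y = 0.00, D.y = 0.00 ✓; |WD| = 53.00 ✓; ∠(LD, DW) = 90.00° ✓; |LD| = 6.400 ✓; bearing(L→B) − bearing(L→D) = 65.00° ✓; |LB| = 6.400 ✓; ∠(LB, BR) = 90.00° ✓; |BR| = 20.70 ✗.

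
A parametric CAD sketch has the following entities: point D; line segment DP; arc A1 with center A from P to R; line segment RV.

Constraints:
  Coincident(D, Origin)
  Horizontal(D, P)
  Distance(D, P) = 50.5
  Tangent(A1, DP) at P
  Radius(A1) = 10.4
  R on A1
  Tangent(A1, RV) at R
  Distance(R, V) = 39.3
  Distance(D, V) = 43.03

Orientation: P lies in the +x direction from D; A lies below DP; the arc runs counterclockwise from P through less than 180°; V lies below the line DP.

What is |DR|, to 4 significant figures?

42.02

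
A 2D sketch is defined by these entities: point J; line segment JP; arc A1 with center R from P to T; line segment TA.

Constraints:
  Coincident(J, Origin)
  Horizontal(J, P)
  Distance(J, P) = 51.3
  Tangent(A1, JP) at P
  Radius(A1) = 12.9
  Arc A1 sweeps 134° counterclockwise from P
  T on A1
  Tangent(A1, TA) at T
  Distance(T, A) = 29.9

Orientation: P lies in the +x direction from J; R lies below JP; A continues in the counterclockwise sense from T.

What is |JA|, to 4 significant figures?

76.31

J is at the origin; J and P share the same y with |JP| = 51.3 and P on the +x side, so P = (51.30, 0.000). Since A1 is tangent to JP there, RP ⟂ JP, so R = P + (0, -12.9) = (51.30, -12.90). On A1, P sits at bearing 90° from R; a 134° counterclockwise sweep puts T at bearing 224°, so T = R + 12.9·(cos 224°, sin 224°) = (42.02, -21.86). A1 meets TA tangentially, so RT is at right angles to TA, so TA runs along (−sin 224°, cos 224°); with |TA| = 29.9, A = (62.79, -43.37). Then |JA| = |A − J| = 76.31.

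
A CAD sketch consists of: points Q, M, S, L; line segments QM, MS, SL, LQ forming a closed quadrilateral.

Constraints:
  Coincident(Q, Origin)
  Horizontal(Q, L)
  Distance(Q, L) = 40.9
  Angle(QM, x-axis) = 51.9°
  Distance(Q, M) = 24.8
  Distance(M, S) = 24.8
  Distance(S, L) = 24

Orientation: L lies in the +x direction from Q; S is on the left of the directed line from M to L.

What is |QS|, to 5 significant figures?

46.374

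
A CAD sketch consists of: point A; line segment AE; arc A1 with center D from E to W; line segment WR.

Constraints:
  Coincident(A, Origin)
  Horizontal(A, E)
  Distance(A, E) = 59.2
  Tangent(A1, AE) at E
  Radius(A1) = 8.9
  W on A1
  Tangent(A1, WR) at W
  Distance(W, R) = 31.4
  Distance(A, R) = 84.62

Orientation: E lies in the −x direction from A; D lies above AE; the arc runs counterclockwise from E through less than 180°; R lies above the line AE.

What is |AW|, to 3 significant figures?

55.4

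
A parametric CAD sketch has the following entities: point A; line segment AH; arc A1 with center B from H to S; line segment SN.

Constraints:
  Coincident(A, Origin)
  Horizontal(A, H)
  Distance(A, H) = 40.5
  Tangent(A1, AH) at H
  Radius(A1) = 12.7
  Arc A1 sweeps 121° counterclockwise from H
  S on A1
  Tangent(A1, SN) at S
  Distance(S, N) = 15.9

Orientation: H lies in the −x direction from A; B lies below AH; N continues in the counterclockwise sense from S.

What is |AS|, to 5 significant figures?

54.870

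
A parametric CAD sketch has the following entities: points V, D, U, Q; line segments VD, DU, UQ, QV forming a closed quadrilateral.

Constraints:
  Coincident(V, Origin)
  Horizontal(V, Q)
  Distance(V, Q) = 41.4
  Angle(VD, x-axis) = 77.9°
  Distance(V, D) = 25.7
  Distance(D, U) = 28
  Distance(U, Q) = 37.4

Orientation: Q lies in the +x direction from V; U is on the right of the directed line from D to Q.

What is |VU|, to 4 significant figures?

4.995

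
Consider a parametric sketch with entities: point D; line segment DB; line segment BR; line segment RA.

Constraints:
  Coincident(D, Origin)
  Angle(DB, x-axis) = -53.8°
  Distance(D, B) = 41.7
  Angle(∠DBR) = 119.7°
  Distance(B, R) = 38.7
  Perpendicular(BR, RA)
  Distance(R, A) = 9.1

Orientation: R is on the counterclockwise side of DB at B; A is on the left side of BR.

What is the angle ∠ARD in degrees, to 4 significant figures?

58.61°

D is at the origin; DB runs at -53.8° with length 41.7, so B = 41.7·(cos -53.8°, sin -53.8°) = (24.63, -33.65). ∠DBR = 119.7°, so BR runs at -53.8° + (180° − 119.7°) = 6.500° from the x-axis; with |BR| = 38.7, R = B + 38.7·(cos 6.500°, sin 6.500°) = (63.08, -29.27). The perpendicularity gives RA at right angles to BR; with |RA| = 9.1 on the left of BR, A = R + 9.1·(-0.1132, 0.9936) = (62.05, -20.23). Then cos ∠ARD = RA·RD / (|RA||RD|), giving 58.61°.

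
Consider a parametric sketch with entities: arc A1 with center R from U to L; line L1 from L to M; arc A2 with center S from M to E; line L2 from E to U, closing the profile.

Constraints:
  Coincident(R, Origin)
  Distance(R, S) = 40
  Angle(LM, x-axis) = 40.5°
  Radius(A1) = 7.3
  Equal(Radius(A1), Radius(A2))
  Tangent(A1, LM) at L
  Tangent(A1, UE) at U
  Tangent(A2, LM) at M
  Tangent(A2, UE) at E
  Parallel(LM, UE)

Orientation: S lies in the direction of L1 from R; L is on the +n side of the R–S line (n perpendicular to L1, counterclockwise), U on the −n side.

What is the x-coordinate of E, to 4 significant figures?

35.16

The slot axis is L1's direction at 40.5°, so u = (cos 40.5°, sin 40.5°) = (0.7604, 0.6494) and n = (−sin 40.5°, cos 40.5°) = (-0.6494, 0.7604). R is at the origin and S lies 40.0 along u from R, so S = 40.0·u = (30.42, 25.98). Tangency of A1 to both parallel lines with radius 7.3 puts L and U at R ± 7.3·n: L = (-4.741, 5.551), U = (4.741, -5.551). Equal radii place M and E the same way about S: M = S + 7.3·n = (25.68, 31.53), E = S − 7.3·n = (35.16, 20.43). So E.x = 35.16.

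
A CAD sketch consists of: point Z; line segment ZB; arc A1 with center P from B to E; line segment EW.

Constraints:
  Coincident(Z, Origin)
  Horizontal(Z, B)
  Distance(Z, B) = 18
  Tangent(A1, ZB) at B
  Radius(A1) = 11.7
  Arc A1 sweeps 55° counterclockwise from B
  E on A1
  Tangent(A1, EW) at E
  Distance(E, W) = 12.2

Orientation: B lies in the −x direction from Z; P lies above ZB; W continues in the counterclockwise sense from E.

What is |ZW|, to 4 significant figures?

15.05

Z is at the origin; Z and B share the same y with |ZB| = 18.0 and B on the −x side, so B = (-18.00, 0.000). Since A1 is tangent to ZB there, PB ⟂ ZB, so P = B + (0, 11.7) = (-18.00, 11.70). On A1, B sits at bearing -90° from P; a 55° counterclockwise sweep puts E at bearing -35°, so E = P + 11.7·(cos -35°, sin -35°) = (-8.416, 4.989). Tangency of A1 to EW means the radius PE is perpendicular to EW, so EW runs along (−sin -35°, cos -35°); with |EW| = 12.2, W = (-1.418, 14.98). Then |ZW| = |W − Z| = 15.05.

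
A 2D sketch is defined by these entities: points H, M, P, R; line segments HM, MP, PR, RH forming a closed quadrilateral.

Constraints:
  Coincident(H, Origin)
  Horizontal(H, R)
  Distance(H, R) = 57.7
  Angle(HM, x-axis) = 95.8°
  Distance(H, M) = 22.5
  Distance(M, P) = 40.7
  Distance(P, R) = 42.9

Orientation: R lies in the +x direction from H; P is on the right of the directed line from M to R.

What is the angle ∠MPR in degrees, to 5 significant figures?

99.911°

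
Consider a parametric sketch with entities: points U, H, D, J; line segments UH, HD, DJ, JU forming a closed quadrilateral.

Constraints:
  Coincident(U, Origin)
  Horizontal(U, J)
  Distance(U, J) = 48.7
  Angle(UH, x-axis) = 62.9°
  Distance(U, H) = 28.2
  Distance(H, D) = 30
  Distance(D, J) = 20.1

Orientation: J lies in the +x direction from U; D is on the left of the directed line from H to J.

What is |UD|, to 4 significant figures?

46.31

U is at the origin; UJ is horizontal with |UJ| = 48.7 and J in +x, so J = (48.7, 0). UH runs at 62.9° with |UH| = 28.2, so H = (12.85, 25.10). D is determined by |HD| = 30.0 and |DJ| = 20.1 together: it lies at the intersection of circle(H, 30.0) and circle(J, 20.1). With |HJ| = 43.77, the foot of the radical line on HJ is 27.55 from H and the perpendicular offset is √(30.0² − 27.55²) = 11.87. Taking the left-of-HJ solution: D = (42.22, 19.03).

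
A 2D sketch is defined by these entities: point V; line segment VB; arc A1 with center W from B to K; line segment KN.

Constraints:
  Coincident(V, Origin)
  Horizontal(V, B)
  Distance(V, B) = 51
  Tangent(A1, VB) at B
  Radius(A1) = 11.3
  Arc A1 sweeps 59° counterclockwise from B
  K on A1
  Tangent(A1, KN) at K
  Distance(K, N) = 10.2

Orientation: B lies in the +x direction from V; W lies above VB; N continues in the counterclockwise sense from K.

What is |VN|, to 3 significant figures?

67.5

V is at the origin; V and B share the same y with |VB| = 51.0 and B on the +x side, so B = (51.0, 0.00). A1 meets VB tangentially, so WB is at right angles to VB, so W = B + (0, 11.3) = (51.0, 11.3). On A1, B sits at bearing -90° from W; a 59° counterclockwise sweep puts K at bearing -31°, so K = W + 11.3·(cos -31°, sin -31°) = (60.7, 5.48). Tangency of A1 to KN means the radius WK is perpendicular to KN, so KN runs along (−sin -31°, cos -31°); with |KN| = 10.2, N = (65.9, 14.2). Then |VN| = |N − V| = 67.5.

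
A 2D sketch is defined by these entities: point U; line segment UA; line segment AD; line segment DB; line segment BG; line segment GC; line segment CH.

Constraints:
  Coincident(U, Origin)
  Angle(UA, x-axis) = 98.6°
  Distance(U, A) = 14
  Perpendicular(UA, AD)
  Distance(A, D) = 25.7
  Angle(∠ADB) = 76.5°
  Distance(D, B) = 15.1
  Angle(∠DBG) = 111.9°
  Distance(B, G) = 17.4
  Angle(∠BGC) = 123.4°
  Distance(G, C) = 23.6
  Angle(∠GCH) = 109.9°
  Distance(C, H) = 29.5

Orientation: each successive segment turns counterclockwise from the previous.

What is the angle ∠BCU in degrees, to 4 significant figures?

28.60°

U is at the origin; UA runs at 98.6° with length 14.0, so A = (-2.093, 13.84). UA is perpendicular to AD, so AD runs at -171.4°; with |AD| = 25.7, D = (-27.50, 10.00). ∠ADB = 76.5° gives DB at -67.90° from the x-axis; with |DB| = 15.1, B = (-21.82, -3.991). ∠DBG = 111.9° gives BG at 0.2000° from the x-axis; with |BG| = 17.4, G = (-4.424, -3.930). ∠BGC = 123.4° gives GC at 56.80° from the x-axis; with |GC| = 23.6, C = (8.499, 15.82). Then cos ∠BCU = CB·CU / (|CB||CU|), giving 28.60°.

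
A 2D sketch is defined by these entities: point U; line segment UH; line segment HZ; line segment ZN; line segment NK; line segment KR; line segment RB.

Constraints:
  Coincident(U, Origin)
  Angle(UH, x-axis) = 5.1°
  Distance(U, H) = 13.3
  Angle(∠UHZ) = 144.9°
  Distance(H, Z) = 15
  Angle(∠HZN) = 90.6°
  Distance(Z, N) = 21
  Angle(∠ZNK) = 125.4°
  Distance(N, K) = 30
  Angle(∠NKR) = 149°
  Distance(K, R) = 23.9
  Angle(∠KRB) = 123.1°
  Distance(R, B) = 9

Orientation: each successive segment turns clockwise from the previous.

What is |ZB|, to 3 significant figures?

63.1

U is at the origin; UH runs at 5.1° with length 13.3, so H = (13.2, 1.18). ∠UHZ = 144.9° gives HZ at -30.0° from the x-axis; with |HZ| = 15.0, Z = (26.2, -6.32). ∠HZN = 90.6° gives ZN at -119° from the x-axis; with |ZN| = 21.0, N = (15.9, -24.6). ∠ZNK = 125.4° gives NK at -174° from the x-axis; with |NK| = 30.0, K = (-13.9, -27.7). ∠NKR = 149.0° gives KR at 155° from the x-axis; with |KR| = 23.9, R = (-35.6, -17.6). ∠KRB = 123.1° gives RB at 98.1° from the x-axis; with |RB| = 9.0, B = (-36.8, -8.74). Then |ZB| = |B − Z| = 63.1.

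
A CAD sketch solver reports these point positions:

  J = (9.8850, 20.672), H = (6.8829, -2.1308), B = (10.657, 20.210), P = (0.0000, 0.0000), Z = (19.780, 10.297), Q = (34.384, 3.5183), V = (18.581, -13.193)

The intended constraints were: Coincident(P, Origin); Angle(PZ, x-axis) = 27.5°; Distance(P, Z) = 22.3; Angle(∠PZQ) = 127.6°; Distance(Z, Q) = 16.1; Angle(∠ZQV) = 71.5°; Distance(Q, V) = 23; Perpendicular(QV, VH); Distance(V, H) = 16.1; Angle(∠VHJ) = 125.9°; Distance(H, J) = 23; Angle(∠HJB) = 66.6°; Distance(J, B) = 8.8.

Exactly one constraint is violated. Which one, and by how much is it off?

Distance(J, B) = 8.8 — off by 7.90.

P = (0.00, 0.00) ✓; PZ at 27.50° ✓; |PZ| = 22.30 ✓; ∠PZQ = 127.6° ✓; |ZQ| = 16.10 ✓; ∠ZQV = 71.50° ✓; |QV| = 23.00 ✓; ∠(QV, VH) = 90.00° ✓; |VH| = 16.10 ✓; ∠VHJ = 125.9° ✓; |HJ| = 23.00 ✓; ∠HJB = 66.60° ✓; |JB| = 0.8997 ✗.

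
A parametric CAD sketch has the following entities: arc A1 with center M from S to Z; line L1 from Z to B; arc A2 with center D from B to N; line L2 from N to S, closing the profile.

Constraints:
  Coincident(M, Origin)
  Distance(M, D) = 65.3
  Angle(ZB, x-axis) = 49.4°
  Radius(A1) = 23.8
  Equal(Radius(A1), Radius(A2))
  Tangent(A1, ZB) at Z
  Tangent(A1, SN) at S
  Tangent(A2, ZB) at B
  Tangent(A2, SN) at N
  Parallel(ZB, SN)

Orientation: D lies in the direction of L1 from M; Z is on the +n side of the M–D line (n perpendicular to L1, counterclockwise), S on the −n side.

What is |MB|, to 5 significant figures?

69.502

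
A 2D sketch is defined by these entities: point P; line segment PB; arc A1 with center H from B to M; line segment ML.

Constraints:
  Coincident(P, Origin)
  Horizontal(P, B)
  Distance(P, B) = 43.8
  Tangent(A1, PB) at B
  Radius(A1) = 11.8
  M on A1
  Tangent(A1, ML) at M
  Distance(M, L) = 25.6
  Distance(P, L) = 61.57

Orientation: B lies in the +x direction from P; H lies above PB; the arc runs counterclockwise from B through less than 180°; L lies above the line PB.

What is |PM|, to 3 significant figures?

57.1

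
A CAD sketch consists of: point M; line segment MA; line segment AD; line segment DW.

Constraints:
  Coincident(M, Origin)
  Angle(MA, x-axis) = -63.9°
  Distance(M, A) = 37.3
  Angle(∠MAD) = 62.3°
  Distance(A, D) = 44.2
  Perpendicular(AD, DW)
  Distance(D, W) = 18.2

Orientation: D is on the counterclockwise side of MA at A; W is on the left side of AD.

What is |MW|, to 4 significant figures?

30.68

∠MAD = 62.3°, so AD runs at -63.9° + (180° − 62.3°) = 53.80° from the x-axis; with |AD| = 44.2, D = A + 44.2·(cos 53.80°, sin 53.80°) = (42.51, 2.171). The perpendicularity gives DW at right angles to AD; with |DW| = 18.2 on the left of AD, W = D + 18.2·(-0.8070, 0.5906) = (27.83, 12.92). Then |MW| = |W − M| = 30.68.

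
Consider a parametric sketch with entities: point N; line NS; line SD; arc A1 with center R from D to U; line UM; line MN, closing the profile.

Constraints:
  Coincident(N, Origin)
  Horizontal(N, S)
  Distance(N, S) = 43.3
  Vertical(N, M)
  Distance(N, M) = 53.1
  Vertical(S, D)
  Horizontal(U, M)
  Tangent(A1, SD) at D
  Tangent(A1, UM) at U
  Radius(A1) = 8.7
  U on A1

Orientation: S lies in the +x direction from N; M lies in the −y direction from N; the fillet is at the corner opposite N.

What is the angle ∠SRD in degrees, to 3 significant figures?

78.9°

The virtual corner opposite N is at (43.3, -53.1). The tangent condition forces RD to be normal to SD and the tangent condition forces RU to be normal to UM, with radius 8.7, so the center R sits 8.7 in from both sides at R = (34.6, -44.4). That places the tangent points at D = (43.3, -44.4) on SD and U = (34.6, -53.1) on UM. Then cos ∠SRD = RS·RD / (|RS||RD|), giving 78.9°.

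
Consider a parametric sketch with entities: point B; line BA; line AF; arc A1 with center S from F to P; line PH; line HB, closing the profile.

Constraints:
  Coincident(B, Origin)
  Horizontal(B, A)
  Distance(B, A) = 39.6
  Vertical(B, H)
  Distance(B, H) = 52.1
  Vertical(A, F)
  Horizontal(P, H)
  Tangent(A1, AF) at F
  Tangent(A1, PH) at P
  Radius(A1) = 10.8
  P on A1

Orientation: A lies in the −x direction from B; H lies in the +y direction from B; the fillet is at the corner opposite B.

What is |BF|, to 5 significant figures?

57.218

B is at the origin; B and A share the same y with |BA| = 39.6 and A on the −x side, so A = (-39.600, 0.0000). B and H share the same x with |BH| = 52.1 and H on the +y side, so H = (0.0000, 52.100). The virtual corner opposite B is at (-39.600, 52.100). Tangency of A1 to AF means the radius SF is perpendicular to AF and tangency of A1 to PH means the radius SP is perpendicular to PH, with radius 10.8, so the center S sits 10.8 in from both sides at S = (-28.800, 41.300). That places the tangent points at F = (-39.600, 41.300) on AF and P = (-28.800, 52.100) on PH. Then |BF| = |F − B| = 57.218.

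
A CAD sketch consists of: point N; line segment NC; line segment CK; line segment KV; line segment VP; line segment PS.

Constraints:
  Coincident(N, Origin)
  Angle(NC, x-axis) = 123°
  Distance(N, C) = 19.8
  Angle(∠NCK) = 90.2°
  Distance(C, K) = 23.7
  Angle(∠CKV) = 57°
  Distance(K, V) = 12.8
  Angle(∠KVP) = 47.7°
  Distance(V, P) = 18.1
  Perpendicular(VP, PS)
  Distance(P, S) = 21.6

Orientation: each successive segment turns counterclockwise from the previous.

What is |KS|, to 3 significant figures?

15.4

∠KVP = 47.7° gives VP at 108° from the x-axis; with |VP| = 18.1, P = (-24.7, 15.7). The perpendicularity gives PS at right angles to VP, so PS runs at -162°; with |PS| = 21.6, S = (-45.2, 9.01). Then |KS| = |S − K| = 15.4.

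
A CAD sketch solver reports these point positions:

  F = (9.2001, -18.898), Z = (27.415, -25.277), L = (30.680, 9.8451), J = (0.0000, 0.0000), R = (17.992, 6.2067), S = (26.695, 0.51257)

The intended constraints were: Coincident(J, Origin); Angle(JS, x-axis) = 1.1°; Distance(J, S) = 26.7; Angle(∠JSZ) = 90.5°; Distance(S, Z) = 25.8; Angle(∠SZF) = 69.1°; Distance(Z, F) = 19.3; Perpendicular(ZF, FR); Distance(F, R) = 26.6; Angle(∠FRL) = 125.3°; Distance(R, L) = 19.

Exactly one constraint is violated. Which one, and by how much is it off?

Distance(R, L) = 19 — off by 5.80.

J = (0.00, 0.00) ✓; JS at 1.100° ✓; |JS| = 26.70 ✓; ∠JSZ = 90.50° ✓; |SZ| = 25.80 ✓; ∠SZF = 69.10° ✓; |ZF| = 19.30 ✓; ∠(ZF, FR) = 90.00° ✓; |FR| = 26.60 ✓; ∠FRL = 125.3° ✓; |RL| = 13.20 ✗.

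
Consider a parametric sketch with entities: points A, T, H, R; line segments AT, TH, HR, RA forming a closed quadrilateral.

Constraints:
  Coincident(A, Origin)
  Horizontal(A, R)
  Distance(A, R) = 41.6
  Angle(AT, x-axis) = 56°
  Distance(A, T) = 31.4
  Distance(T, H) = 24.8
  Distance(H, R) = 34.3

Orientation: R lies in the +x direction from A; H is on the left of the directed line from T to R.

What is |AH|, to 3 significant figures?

53.4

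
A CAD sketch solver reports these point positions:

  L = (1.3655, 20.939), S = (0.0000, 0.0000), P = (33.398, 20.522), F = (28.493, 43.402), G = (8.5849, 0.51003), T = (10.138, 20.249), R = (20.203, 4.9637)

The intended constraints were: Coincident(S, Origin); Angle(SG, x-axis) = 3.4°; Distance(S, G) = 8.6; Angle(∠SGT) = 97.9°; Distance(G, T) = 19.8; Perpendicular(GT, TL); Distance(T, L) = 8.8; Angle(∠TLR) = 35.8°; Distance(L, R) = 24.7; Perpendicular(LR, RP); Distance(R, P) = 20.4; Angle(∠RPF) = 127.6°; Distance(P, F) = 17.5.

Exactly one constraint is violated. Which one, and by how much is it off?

Distance(P, F) = 17.5 — off by 5.90.

S = (0.00, 0.00) ✓; SG at 3.400° ✓; |SG| = 8.600 ✓; ∠SGT = 97.90° ✓; |GT| = 19.80 ✓; ∠(GT, TL) = 90.00° ✓; |TL| = 8.800 ✓; ∠TLR = 35.80° ✓; |LR| = 24.70 ✓; ∠(LR, RP) = 90.00° ✓; |RP| = 20.40 ✓; ∠RPF = 127.6° ✓; |PF| = 23.40 ✗.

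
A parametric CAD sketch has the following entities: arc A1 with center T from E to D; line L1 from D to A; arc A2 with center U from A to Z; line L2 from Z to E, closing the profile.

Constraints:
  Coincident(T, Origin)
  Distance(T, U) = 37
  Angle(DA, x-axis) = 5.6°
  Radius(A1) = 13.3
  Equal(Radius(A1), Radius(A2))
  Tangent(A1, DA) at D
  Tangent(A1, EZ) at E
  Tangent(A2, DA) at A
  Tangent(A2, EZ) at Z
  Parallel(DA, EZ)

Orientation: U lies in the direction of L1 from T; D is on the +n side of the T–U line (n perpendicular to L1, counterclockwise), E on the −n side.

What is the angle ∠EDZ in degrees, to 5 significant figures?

54.287°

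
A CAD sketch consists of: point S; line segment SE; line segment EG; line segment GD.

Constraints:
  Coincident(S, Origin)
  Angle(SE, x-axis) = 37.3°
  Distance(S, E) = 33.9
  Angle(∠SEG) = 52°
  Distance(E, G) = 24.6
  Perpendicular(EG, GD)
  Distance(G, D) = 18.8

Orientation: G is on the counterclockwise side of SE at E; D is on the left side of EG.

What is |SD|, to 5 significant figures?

8.7482

S is at the origin; SE runs at 37.3° with length 33.9, so E = 33.9·(cos 37.3°, sin 37.3°) = (26.967, 20.543). ∠SEG = 52.0°, so EG runs at 37.3° + (180° − 52.0°) = 165.30° from the x-axis; with |EG| = 24.6, G = E + 24.6·(cos 165.30°, sin 165.30°) = (3.1718, 26.785). The perpendicularity gives GD at right angles to EG; with |GD| = 18.8 on the left of EG, D = G + 18.8·(-0.25376, -0.96727) = (-1.5989, 8.6008). Then |SD| = |D − S| = 8.7482.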